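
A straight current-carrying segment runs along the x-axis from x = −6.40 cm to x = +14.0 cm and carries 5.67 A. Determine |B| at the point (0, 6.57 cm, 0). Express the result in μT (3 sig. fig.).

B ≈ 13.8 μT

For a finite straight segment, B = (μ₀I/4πd)(sinθ₁ + sinθ₂), where θ₁, θ₂ are the angles from the perpendicular to each end.
The perpendicular distance is d = 0.0657 m; the end-offsets along the wire are a = 0.064 m and b = 0.14 m.
sinθ₁ = 0.064/√(0.064²+0.0657²) = 0.6978; sinθ₂ = 0.14/√(0.14²+0.0657²) = 0.9053.
B = (4π×10⁻⁷ × 5.67) / (4π × 0.0657) × (0.6978 + 0.9053) = 1.38×10⁻⁵ T.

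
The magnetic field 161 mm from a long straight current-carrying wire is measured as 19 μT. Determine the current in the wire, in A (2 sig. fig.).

For a long straight wire B = μ₀I/(2πd), so I = 2πdB/μ₀.
I = 2π × 0.161 × 1.90×10⁻⁵ / (4π×10⁻⁷) = 15.3 A.

I ≈ 15 A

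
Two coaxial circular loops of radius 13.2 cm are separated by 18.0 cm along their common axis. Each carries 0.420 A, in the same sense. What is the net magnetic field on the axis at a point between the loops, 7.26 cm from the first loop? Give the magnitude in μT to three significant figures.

B ≈ 2.28 μT

Each loop contributes B = μ₀IR²/[2(R²+z²)^(3/2)] on the axis, with z measured from that loop.
Loop 1 (z = 0.0726 m): B₁ = 1.34×10⁻⁶ T. Loop 2 (z = 0.1074 m): B₂ = 9.33×10⁻⁷ T.
The fields add: B = B₁ + B₂ = 2.28×10⁻⁶ T.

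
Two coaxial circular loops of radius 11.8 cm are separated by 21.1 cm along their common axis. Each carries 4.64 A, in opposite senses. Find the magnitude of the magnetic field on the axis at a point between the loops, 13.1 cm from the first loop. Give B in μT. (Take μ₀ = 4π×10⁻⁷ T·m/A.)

Each loop contributes B = μ₀IR²/[2(R²+z²)^(3/2)] on the axis, with z measured from that loop.
Loop 1 (z = 0.131 m): B₁ = 7.41×10⁻⁶ T. Loop 2 (z = 0.08 m): B₂ = 1.40×10⁻⁵ T.
The fields oppose: B = |B₁ − B₂| = 6.60×10⁻⁶ T.

B ≈ 6.60 μT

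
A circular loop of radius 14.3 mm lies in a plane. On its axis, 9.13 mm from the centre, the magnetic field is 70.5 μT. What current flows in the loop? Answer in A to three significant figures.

On the axis of a loop, B = μ₀IR²/[2(R²+z²)^(3/2)], so I = 2B(R²+z²)^(3/2)/(μ₀R²).
R² + z² = 0.0002045 + 8.336×10⁻⁵ = 0.0002878 m²; raised to 3/2 gives 4.88×10⁻⁶ m³.
I = 2 × 7.05×10⁻⁵ × 4.88×10⁻⁶ / (1.26×10⁻⁶ × 0.0002045) = 2.68 A.

I ≈ 2.68 A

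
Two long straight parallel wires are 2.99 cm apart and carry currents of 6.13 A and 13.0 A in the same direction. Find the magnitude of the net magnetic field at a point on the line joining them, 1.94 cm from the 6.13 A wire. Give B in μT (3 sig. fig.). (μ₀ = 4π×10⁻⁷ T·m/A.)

B ≈ 184 μT

Each long wire gives B = μ₀I/(2πd). Distances are d₁ = 0.0194 m and d₂ = 0.0105 m.
B₁ = 6.32×10⁻⁵ T, B₂ = 2.48×10⁻⁴ T.
Between parallel currents the two contributions point in opposite directions, so they subtract. B = |B₁ − B₂| = |6.32×10⁻⁵ − 2.48×10⁻⁴| = 1.84×10⁻⁴ T.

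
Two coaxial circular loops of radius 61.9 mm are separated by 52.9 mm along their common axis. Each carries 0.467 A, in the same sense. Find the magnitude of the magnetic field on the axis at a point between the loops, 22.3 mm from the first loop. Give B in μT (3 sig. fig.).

Each loop contributes B = μ₀IR²/[2(R²+z²)^(3/2)] on the axis, with z measured from that loop.
Loop 1 (z = 0.0223 m): B₁ = 3.95×10⁻⁶ T. Loop 2 (z = 0.0306 m): B₂ = 3.41×10⁻⁶ T.
The fields add: B = B₁ + B₂ = 7.36×10⁻⁶ T.

B ≈ 7.36 μT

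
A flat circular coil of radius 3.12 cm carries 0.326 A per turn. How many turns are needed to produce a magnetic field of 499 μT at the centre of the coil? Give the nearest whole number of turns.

For an N-turn coil, B = Nμ₀I/(2R). A single turn gives B₁ = 6.57×10⁻⁶ T with R = 0.0312 m.
N = B/B₁ = 4.99×10⁻⁴ / 6.57×10⁻⁶ = 76.01.

N = 76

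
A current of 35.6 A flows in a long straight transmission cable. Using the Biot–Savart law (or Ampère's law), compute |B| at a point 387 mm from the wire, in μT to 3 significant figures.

For an infinitely long straight wire, B = μ₀I/(2πd).
B = (4π×10⁻⁷ × 35.6) / (2π × 0.387) = 1.84×10⁻⁵ T.

B ≈ 18.4 μT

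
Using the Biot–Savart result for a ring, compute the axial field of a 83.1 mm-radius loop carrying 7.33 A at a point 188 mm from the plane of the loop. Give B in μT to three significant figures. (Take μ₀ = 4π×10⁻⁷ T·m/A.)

B ≈ 3.66 μT

On the axis of a circular loop, B = μ₀IR² / [2(R²+z²)^(3/2)].
R² + z² = (0.0831)² + (0.188)² = 0.04225 m², and (R²+z²)^(3/2) = 8.68×10⁻³ m³.
B = (4π×10⁻⁷ × 7.33 × 0.006906) / (2 × 8.68×10⁻³) = 3.66×10⁻⁶ T.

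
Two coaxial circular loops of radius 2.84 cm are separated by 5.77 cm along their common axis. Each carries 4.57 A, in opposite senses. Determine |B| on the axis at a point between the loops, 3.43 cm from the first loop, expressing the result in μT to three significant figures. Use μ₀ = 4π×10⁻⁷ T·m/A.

Each loop contributes B = μ₀IR²/[2(R²+z²)^(3/2)] on the axis, with z measured from that loop.
Loop 1 (z = 0.0343 m): B₁ = 2.62×10⁻⁵ T. Loop 2 (z = 0.0234 m): B₂ = 4.65×10⁻⁵ T.
The fields oppose: B = |B₁ − B₂| = 2.03×10⁻⁵ T.

B ≈ 20.3 μT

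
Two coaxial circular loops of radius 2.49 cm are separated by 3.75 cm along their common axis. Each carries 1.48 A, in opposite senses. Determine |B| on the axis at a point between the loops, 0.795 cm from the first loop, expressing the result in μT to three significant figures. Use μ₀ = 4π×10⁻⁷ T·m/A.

B ≈ 22.3 μT

Each loop contributes B = μ₀IR²/[2(R²+z²)^(3/2)] on the axis, with z measured from that loop.
Loop 1 (z = 0.00795 m): B₁ = 3.23×10⁻⁵ T. Loop 2 (z = 0.02955 m): B₂ = 9.99×10⁻⁶ T.
The fields oppose: B = |B₁ − B₂| = 2.23×10⁻⁵ T.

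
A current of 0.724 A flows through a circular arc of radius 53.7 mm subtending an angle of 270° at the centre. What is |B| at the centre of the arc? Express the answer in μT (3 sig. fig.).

The Biot–Savart field of a circular arc at its centre is B = μ₀Iφ/(4πR), with φ = 4.712 rad.
B = (4π×10⁻⁷ × 0.724 × 4.712) / (4π × 0.0537) = 6.35×10⁻⁶ T.

B ≈ 6.35 μT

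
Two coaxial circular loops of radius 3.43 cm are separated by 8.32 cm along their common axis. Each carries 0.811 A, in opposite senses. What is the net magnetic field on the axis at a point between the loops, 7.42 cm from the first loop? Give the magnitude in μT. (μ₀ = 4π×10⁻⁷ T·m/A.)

B ≈ 12.3 μT

Each loop contributes B = μ₀IR²/[2(R²+z²)^(3/2)] on the axis, with z measured from that loop.
Loop 1 (z = 0.0742 m): B₁ = 1.10×10⁻⁶ T. Loop 2 (z = 0.009 m): B₂ = 1.34×10⁻⁵ T.
The fields oppose: B = |B₁ − B₂| = 1.23×10⁻⁵ T.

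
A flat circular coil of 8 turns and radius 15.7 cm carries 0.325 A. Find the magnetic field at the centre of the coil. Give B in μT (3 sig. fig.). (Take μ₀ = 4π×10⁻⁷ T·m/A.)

For an N-turn flat coil, B = Nμ₀I/(2R) with R = 0.157 m.
B = 8 × 1.30×10⁻⁶ T = 1.04×10⁻⁵ T.

B ≈ 10.4 μT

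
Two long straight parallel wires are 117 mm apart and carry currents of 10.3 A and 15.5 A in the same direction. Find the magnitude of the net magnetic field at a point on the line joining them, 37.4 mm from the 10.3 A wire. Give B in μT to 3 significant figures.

Each long wire gives B = μ₀I/(2πd). Distances are d₁ = 0.0374 m and d₂ = 0.0796 m.
B₁ = 5.51×10⁻⁵ T, B₂ = 3.89×10⁻⁵ T.
Between parallel currents the two contributions point in opposite directions, so they subtract. B = |B₁ − B₂| = |5.51×10⁻⁵ − 3.89×10⁻⁵| = 1.61×10⁻⁵ T.

B ≈ 16.1 μT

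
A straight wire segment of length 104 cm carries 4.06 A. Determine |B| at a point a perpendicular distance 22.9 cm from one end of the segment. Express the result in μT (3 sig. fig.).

B ≈ 1.73 μT

For a finite straight segment, B = (μ₀I/4πd)(sinθ₁ + sinθ₂), where θ₁, θ₂ are the angles from the perpendicular to each end.
The perpendicular foot is at one end, so the two end-offsets along the wire are 0 and L = 1.04 m.
sinθ₁ = 0/√(0²+0.229²) = 0.0000; sinθ₂ = 1.04/√(1.04²+0.229²) = 0.9766.
B = (4π×10⁻⁷ × 4.06) / (4π × 0.229) × (0.0000 + 0.9766) = 1.73×10⁻⁶ T.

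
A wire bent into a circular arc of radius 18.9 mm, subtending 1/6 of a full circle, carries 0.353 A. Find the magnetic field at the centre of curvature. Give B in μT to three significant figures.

B ≈ 1.96 μT

The Biot–Savart field of a circular arc at its centre is B = μ₀Iφ/(4πR), with φ = 1.047 rad.
B = (4π×10⁻⁷ × 0.353 × 1.047) / (4π × 0.0189) = 1.96×10⁻⁶ T.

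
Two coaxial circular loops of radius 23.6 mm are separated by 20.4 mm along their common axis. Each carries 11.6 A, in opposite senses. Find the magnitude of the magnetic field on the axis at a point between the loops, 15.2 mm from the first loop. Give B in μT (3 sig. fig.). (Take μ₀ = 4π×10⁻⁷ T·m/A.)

B ≈ 104 μT

Each loop contributes B = μ₀IR²/[2(R²+z²)^(3/2)] on the axis, with z measured from that loop.
Loop 1 (z = 0.0152 m): B₁ = 1.84×10⁻⁴ T. Loop 2 (z = 0.0052 m): B₂ = 2.88×10⁻⁴ T.
The fields oppose: B = |B₁ − B₂| = 1.04×10⁻⁴ T.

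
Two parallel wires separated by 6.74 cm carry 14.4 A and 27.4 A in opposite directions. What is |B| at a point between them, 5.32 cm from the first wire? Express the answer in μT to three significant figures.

Each long wire gives B = μ₀I/(2πd). Distances are d₁ = 0.0532 m and d₂ = 0.0142 m.
B₁ = 5.41×10⁻⁵ T, B₂ = 3.86×10⁻⁴ T.
Between antiparallel currents both contributions point the same way, so they add. B = B₁ + B₂ = 5.41×10⁻⁵ + 3.86×10⁻⁴ = 4.40×10⁻⁴ T.

B ≈ 440 μT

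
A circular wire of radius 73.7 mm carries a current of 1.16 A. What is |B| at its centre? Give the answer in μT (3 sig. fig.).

At the centre of a circular loop the Biot–Savart law gives B = μ₀I/(2R).
B = (4π×10⁻⁷ × 1.16) / (2 × 0.0737) = 9.89×10⁻⁶ T.

B ≈ 9.89 μT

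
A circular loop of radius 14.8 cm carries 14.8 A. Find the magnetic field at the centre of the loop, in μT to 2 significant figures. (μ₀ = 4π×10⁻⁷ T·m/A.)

B ≈ 63 μT

At the centre of a circular loop the Biot–Savart law gives B = μ₀I/(2R).
B = (4π×10⁻⁷ × 14.8) / (2 × 0.148) = 6.28×10⁻⁵ T.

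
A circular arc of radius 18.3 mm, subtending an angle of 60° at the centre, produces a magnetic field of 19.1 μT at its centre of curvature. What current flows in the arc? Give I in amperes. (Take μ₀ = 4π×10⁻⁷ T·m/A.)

For a circular arc, B = μ₀Iφ/(4πR) with φ in radians; here φ = 1.047 rad.
So I = 4πRB/(μ₀φ) = 4π × 0.0183 × 1.91×10⁻⁵ / (4π×10⁻⁷ × 1.047) = 3.34 A.

I ≈ 3.34 A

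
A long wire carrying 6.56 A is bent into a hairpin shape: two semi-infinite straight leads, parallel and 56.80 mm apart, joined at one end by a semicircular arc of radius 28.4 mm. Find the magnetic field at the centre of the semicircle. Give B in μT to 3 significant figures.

The semicircular arc contributes B_arc = μ₀I·π/(4πR) = μ₀I/(4R) = 7.26×10⁻⁵ T.
Each semi-infinite lead is at perpendicular distance R = 0.0284 m from the centre, with the perpendicular foot at its near end, so it contributes μ₀I/(4πR); both point the same way, together 4.62×10⁻⁵ T.
Arc and leads all point the same direction: B = 7.26×10⁻⁵ + 4.62×10⁻⁵ = 1.19×10⁻⁴ T.

B ≈ 119 μT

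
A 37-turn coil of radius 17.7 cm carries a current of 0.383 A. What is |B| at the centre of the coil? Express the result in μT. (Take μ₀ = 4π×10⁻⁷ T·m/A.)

B ≈ 50.3 μT

For an N-turn flat coil, B = Nμ₀I/(2R) with R = 0.177 m.
B = 37 × 1.36×10⁻⁶ T = 5.03×10⁻⁵ T.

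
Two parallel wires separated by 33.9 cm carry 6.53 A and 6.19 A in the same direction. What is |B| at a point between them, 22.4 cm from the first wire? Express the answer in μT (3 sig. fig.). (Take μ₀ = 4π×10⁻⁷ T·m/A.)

B ≈ 4.93 μT

Each long wire gives B = μ₀I/(2πd). Distances are d₁ = 0.224 m and d₂ = 0.115 m.
B₁ = 5.83×10⁻⁶ T, B₂ = 1.08×10⁻⁵ T.
Between parallel currents the two contributions point in opposite directions, so they subtract. B = |B₁ − B₂| = |5.83×10⁻⁶ − 1.08×10⁻⁵| = 4.93×10⁻⁶ T.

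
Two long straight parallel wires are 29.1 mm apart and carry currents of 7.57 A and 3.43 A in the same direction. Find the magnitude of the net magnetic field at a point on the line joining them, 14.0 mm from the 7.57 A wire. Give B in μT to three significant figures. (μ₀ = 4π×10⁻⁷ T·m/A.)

B ≈ 62.7 μT

Each long wire gives B = μ₀I/(2πd). Distances are d₁ = 0.014 m and d₂ = 0.0151 m.
B₁ = 1.08×10⁻⁴ T, B₂ = 4.54×10⁻⁵ T.
Between parallel currents the two contributions point in opposite directions, so they subtract. B = |B₁ − B₂| = |1.08×10⁻⁴ − 4.54×10⁻⁵| = 6.27×10⁻⁵ T.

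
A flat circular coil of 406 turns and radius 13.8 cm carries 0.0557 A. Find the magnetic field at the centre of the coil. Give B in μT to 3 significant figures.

For an N-turn flat coil, B = Nμ₀I/(2R) with R = 0.138 m.
B = 406 × 2.54×10⁻⁷ T = 1.03×10⁻⁴ T.

B ≈ 103 μT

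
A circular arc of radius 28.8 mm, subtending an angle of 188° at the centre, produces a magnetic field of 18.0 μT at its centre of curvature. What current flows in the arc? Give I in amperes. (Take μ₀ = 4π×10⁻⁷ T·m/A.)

For a circular arc, B = μ₀Iφ/(4πR) with φ in radians; here φ = 3.281 rad.
So I = 4πRB/(μ₀φ) = 4π × 0.0288 × 1.80×10⁻⁵ / (4π×10⁻⁷ × 3.281) = 1.58 A.

I ≈ 1.58 A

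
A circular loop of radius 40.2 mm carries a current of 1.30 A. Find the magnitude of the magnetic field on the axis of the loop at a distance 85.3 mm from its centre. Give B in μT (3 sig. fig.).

On the axis of a circular loop, B = μ₀IR² / [2(R²+z²)^(3/2)].
R² + z² = (0.0402)² + (0.0853)² = 0.008892 m², and (R²+z²)^(3/2) = 8.39×10⁻⁴ m³.
B = (4π×10⁻⁷ × 1.30 × 0.001616) / (2 × 8.39×10⁻⁴) = 1.57×10⁻⁶ T.

B ≈ 1.57 μT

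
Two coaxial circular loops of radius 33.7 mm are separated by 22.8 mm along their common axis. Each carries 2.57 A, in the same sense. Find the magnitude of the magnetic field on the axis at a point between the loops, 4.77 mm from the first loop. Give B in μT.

Each loop contributes B = μ₀IR²/[2(R²+z²)^(3/2)] on the axis, with z measured from that loop.
Loop 1 (z = 0.00477 m): B₁ = 4.65×10⁻⁵ T. Loop 2 (z = 0.01803 m): B₂ = 3.28×10⁻⁵ T.
The fields add: B = B₁ + B₂ = 7.94×10⁻⁵ T.

B ≈ 79.4 μT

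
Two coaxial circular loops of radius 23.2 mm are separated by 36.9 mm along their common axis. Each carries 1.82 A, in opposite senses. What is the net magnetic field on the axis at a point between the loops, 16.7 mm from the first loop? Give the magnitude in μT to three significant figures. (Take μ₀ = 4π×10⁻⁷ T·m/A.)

B ≈ 5.21 μT

Each loop contributes B = μ₀IR²/[2(R²+z²)^(3/2)] on the axis, with z measured from that loop.
Loop 1 (z = 0.0167 m): B₁ = 2.64×10⁻⁵ T. Loop 2 (z = 0.0202 m): B₂ = 2.11×10⁻⁵ T.
The fields oppose: B = |B₁ − B₂| = 5.21×10⁻⁶ T.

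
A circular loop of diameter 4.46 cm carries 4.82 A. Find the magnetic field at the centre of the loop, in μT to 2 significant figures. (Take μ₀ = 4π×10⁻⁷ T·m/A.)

B ≈ 140 μT

At the centre of a circular loop the Biot–Savart law gives B = μ₀I/(2R) (so R = 0.0223 m).
B = (4π×10⁻⁷ × 4.82) / (2 × 0.0223) = 1.36×10⁻⁴ T.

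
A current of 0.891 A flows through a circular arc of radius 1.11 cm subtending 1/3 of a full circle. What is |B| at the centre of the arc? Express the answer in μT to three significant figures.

B ≈ 16.8 μT

The Biot–Savart field of a circular arc at its centre is B = μ₀Iφ/(4πR), with φ = 2.094 rad.
B = (4π×10⁻⁷ × 0.891 × 2.094) / (4π × 0.0111) = 1.68×10⁻⁵ T.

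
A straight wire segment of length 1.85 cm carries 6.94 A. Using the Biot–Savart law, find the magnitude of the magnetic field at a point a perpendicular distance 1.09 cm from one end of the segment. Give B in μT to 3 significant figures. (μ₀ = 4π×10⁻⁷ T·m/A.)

For a finite straight segment, B = (μ₀I/4πd)(sinθ₁ + sinθ₂), where θ₁, θ₂ are the angles from the perpendicular to each end.
The perpendicular foot is at one end, so the two end-offsets along the wire are 0 and L = 0.0185 m.
sinθ₁ = 0/√(0²+0.0109²) = 0.0000; sinθ₂ = 0.0185/√(0.0185²+0.0109²) = 0.8616.
B = (4π×10⁻⁷ × 6.94) / (4π × 0.0109) × (0.0000 + 0.8616) = 5.49×10⁻⁵ T.

B ≈ 54.9 μT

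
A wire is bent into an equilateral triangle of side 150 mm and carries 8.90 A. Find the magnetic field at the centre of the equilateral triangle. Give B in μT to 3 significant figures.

Each side is a finite straight segment at perpendicular distance d = a/(2 tan(π/3)) = 0.0433 m from the centre, with end-angles ±π/3.
One side contributes B₁ = (μ₀I/4πd)·2 sin(π/3) = 3.56×10⁻⁵ T.
All 3 sides add in the same direction: B = 3 × 3.56×10⁻⁵ = 1.07×10⁻⁴ T.

B ≈ 107 μT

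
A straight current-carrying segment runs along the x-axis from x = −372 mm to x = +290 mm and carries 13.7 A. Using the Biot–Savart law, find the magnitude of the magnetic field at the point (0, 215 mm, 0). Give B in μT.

For a finite straight segment, B = (μ₀I/4πd)(sinθ₁ + sinθ₂), where θ₁, θ₂ are the angles from the perpendicular to each end.
The perpendicular distance is d = 0.215 m; the end-offsets along the wire are a = 0.372 m and b = 0.29 m.
sinθ₁ = 0.372/√(0.372²+0.215²) = 0.8658; sinθ₂ = 0.29/√(0.29²+0.215²) = 0.8033.
B = (4π×10⁻⁷ × 13.7) / (4π × 0.215) × (0.8658 + 0.8033) = 1.06×10⁻⁵ T.

B ≈ 10.6 μT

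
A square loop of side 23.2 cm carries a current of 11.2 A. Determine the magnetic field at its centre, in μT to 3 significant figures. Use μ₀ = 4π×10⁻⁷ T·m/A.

B ≈ 54.6 μT

Each side is a finite straight segment at perpendicular distance d = a/(2 tan(π/4)) = 0.116 m from the centre, with end-angles ±π/4.
One side contributes B₁ = (μ₀I/4πd)·2 sin(π/4) = 1.37×10⁻⁵ T.
All 4 sides add in the same direction: B = 4 × 1.37×10⁻⁵ = 5.46×10⁻⁵ T.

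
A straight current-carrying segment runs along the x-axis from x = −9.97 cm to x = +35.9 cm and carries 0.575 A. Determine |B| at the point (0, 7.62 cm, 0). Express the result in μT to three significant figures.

For a finite straight segment, B = (μ₀I/4πd)(sinθ₁ + sinθ₂), where θ₁, θ₂ are the angles from the perpendicular to each end.
The perpendicular distance is d = 0.0762 m; the end-offsets along the wire are a = 0.0997 m and b = 0.359 m.
sinθ₁ = 0.0997/√(0.0997²+0.0762²) = 0.7945; sinθ₂ = 0.359/√(0.359²+0.0762²) = 0.9782.
B = (4π×10⁻⁷ × 0.575) / (4π × 0.0762) × (0.7945 + 0.9782) = 1.34×10⁻⁶ T.

B ≈ 1.34 μT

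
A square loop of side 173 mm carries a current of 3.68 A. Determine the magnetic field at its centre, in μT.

B ≈ 24.1 μT

Each side is a finite straight segment at perpendicular distance d = a/(2 tan(π/4)) = 0.0865 m from the centre, with end-angles ±π/4.
One side contributes B₁ = (μ₀I/4πd)·2 sin(π/4) = 6.02×10⁻⁶ T.
All 4 sides add in the same direction: B = 4 × 6.02×10⁻⁶ = 2.41×10⁻⁵ T.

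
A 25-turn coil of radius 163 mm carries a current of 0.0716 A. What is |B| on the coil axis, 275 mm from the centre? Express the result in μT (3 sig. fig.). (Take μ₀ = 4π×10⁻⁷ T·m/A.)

B ≈ 0.915 μT

For an N-turn flat coil, B = Nμ₀IR²/[2(R²+z²)^(3/2)] with R = 0.163 m, z = 0.275 m.
B = 25 × 3.66×10⁻⁸ T = 9.15×10⁻⁷ T.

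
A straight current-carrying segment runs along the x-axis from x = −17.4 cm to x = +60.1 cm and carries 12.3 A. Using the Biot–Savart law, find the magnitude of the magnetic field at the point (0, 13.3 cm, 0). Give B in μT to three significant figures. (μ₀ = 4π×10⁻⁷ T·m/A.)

B ≈ 16.4 μT

For a finite straight segment, B = (μ₀I/4πd)(sinθ₁ + sinθ₂), where θ₁, θ₂ are the angles from the perpendicular to each end.
The perpendicular distance is d = 0.133 m; the end-offsets along the wire are a = 0.174 m and b = 0.601 m.
sinθ₁ = 0.174/√(0.174²+0.133²) = 0.7945; sinθ₂ = 0.601/√(0.601²+0.133²) = 0.9764.
B = (4π×10⁻⁷ × 12.3) / (4π × 0.133) × (0.7945 + 0.9764) = 1.64×10⁻⁵ T.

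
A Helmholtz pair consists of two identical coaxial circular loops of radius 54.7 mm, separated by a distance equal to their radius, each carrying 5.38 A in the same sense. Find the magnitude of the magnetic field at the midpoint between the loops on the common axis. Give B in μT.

B ≈ 88.4 μT

Each loop contributes B = μ₀IR²/[2(R²+z²)^(3/2)] on the axis, with z measured from that loop.
Loop 1 (z = 0.02735 m): B₁ = 4.42×10⁻⁵ T. Loop 2 (z = 0.02735 m): B₂ = 4.42×10⁻⁵ T.
The fields add: B = B₁ + B₂ = 8.84×10⁻⁵ T.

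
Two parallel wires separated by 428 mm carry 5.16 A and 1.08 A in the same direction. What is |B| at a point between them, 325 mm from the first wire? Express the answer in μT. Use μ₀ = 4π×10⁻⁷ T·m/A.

B ≈ 1.08 μT

Each long wire gives B = μ₀I/(2πd). Distances are d₁ = 0.325 m and d₂ = 0.103 m.
B₁ = 3.18×10⁻⁶ T, B₂ = 2.10×10⁻⁶ T.
Between parallel currents the two contributions point in opposite directions, so they subtract. B = |B₁ − B₂| = |3.18×10⁻⁶ − 2.10×10⁻⁶| = 1.08×10⁻⁶ T.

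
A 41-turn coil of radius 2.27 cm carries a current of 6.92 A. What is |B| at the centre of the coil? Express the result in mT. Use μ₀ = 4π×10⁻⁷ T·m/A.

For an N-turn flat coil, B = Nμ₀I/(2R) with R = 0.0227 m.
B = 41 × 1.92×10⁻⁴ T = 7.85×10⁻³ T.

B ≈ 7.85 mT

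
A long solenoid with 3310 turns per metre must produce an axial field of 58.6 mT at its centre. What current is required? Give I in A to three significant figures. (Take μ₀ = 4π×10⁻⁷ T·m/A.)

I ≈ 14.1 A

Inside a long solenoid B = μ₀nI with n = 3310 m⁻¹, so I = B/(μ₀n).
I = 5.86×10⁻² / (4π×10⁻⁷ × 3310) = 14.1 A.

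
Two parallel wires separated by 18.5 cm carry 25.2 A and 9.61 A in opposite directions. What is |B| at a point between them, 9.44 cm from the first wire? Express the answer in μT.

Each long wire gives B = μ₀I/(2πd). Distances are d₁ = 0.0944 m and d₂ = 0.0906 m.
B₁ = 5.34×10⁻⁵ T, B₂ = 2.12×10⁻⁵ T.
Between antiparallel currents both contributions point the same way, so they add. B = B₁ + B₂ = 5.34×10⁻⁵ + 2.12×10⁻⁵ = 7.46×10⁻⁵ T.

B ≈ 74.6 μT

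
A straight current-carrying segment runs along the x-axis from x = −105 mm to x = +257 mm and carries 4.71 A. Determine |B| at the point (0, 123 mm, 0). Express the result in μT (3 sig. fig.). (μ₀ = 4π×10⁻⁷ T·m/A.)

B ≈ 5.94 μT

For a finite straight segment, B = (μ₀I/4πd)(sinθ₁ + sinθ₂), where θ₁, θ₂ are the angles from the perpendicular to each end.
The perpendicular distance is d = 0.123 m; the end-offsets along the wire are a = 0.105 m and b = 0.257 m.
sinθ₁ = 0.105/√(0.105²+0.123²) = 0.6493; sinθ₂ = 0.257/√(0.257²+0.123²) = 0.9020.
B = (4π×10⁻⁷ × 4.71) / (4π × 0.123) × (0.6493 + 0.9020) = 5.94×10⁻⁶ T.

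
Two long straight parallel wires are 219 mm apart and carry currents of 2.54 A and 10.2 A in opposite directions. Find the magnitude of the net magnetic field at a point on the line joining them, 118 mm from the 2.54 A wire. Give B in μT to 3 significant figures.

Each long wire gives B = μ₀I/(2πd). Distances are d₁ = 0.118 m and d₂ = 0.101 m.
B₁ = 4.31×10⁻⁶ T, B₂ = 2.02×10⁻⁵ T.
Between antiparallel currents both contributions point the same way, so they add. B = B₁ + B₂ = 4.31×10⁻⁶ + 2.02×10⁻⁵ = 2.45×10⁻⁵ T.

B ≈ 24.5 μT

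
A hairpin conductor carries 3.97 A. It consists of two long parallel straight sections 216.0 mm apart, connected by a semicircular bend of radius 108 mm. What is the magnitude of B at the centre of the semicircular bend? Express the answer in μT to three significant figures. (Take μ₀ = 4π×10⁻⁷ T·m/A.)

The semicircular arc contributes B_arc = μ₀I·π/(4πR) = μ₀I/(4R) = 1.15×10⁻⁵ T.
Each semi-infinite lead is at perpendicular distance R = 0.108 m from the centre, with the perpendicular foot at its near end, so it contributes μ₀I/(4πR); both point the same way, together 7.35×10⁻⁶ T.
Arc and leads all point the same direction: B = 1.15×10⁻⁵ + 7.35×10⁻⁶ = 1.89×10⁻⁵ T.

B ≈ 18.9 μT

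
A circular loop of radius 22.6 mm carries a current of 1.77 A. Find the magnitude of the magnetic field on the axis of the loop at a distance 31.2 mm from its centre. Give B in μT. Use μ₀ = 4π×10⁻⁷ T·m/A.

On the axis of a circular loop, B = μ₀IR² / [2(R²+z²)^(3/2)].
R² + z² = (0.0226)² + (0.0312)² = 0.001484 m², and (R²+z²)^(3/2) = 5.72×10⁻⁵ m³.
B = (4π×10⁻⁷ × 1.77 × 0.0005108) / (2 × 5.72×10⁻⁵) = 9.93×10⁻⁶ T.

B ≈ 9.93 μT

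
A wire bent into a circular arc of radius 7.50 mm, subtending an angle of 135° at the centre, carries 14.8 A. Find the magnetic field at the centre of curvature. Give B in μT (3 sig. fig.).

The Biot–Savart field of a circular arc at its centre is B = μ₀Iφ/(4πR), with φ = 2.356 rad.
B = (4π×10⁻⁷ × 14.8 × 2.356) / (4π × 0.0075) = 4.65×10⁻⁴ T.

B ≈ 465 μT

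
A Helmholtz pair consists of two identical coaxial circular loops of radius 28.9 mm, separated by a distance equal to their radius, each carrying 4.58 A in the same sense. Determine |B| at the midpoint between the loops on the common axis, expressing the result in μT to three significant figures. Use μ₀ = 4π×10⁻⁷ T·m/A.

Each loop contributes B = μ₀IR²/[2(R²+z²)^(3/2)] on the axis, with z measured from that loop.
Loop 1 (z = 0.01445 m): B₁ = 7.12×10⁻⁵ T. Loop 2 (z = 0.01445 m): B₂ = 7.12×10⁻⁵ T.
The fields add: B = B₁ + B₂ = 1.42×10⁻⁴ T.

B ≈ 142 μT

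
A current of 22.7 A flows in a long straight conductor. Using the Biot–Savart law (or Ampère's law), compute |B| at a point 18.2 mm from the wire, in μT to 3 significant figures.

B ≈ 249 μT

For an infinitely long straight wire, B = μ₀I/(2πd).
B = (4π×10⁻⁷ × 22.7) / (2π × 0.0182) = 2.49×10⁻⁴ T.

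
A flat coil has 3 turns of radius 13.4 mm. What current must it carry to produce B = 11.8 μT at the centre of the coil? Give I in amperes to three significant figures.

For an N-turn coil, B = Nμ₀I/(2R) with R = 0.0134 m, so I = 2RB/(Nμ₀) = 2 × 0.0134 × 1.18×10⁻⁵ / (3 × 4π×10⁻⁷) = 8.39×10⁻² A.

I ≈ 0.0839 A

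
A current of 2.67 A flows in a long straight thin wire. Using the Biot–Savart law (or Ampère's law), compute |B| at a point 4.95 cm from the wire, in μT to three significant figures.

B ≈ 10.8 μT

For an infinitely long straight wire, B = μ₀I/(2πd).
B = (4π×10⁻⁷ × 2.67) / (2π × 0.0495) = 1.08×10⁻⁵ T.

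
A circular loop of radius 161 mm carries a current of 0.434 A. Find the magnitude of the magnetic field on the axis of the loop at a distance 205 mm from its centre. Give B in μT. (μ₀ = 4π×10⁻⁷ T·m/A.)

B ≈ 0.399 μT

On the axis of a circular loop, B = μ₀IR² / [2(R²+z²)^(3/2)].
R² + z² = (0.161)² + (0.205)² = 0.06795 m², and (R²+z²)^(3/2) = 1.77×10⁻² m³.
B = (4π×10⁻⁷ × 0.434 × 0.02592) / (2 × 1.77×10⁻²) = 3.99×10⁻⁷ T.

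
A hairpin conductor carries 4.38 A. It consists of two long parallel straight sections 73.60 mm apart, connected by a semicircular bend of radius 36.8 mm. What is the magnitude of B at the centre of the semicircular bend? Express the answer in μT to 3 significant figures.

The semicircular arc contributes B_arc = μ₀I·π/(4πR) = μ₀I/(4R) = 3.74×10⁻⁵ T.
Each semi-infinite lead is at perpendicular distance R = 0.0368 m from the centre, with the perpendicular foot at its near end, so it contributes μ₀I/(4πR); both point the same way, together 2.38×10⁻⁵ T.
Arc and leads all point the same direction: B = 3.74×10⁻⁵ + 2.38×10⁻⁵ = 6.12×10⁻⁵ T.

B ≈ 61.2 μT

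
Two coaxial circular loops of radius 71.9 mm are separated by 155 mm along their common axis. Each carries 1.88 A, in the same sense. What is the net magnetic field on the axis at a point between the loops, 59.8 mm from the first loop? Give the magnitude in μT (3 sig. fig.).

B ≈ 11.1 μT

Each loop contributes B = μ₀IR²/[2(R²+z²)^(3/2)] on the axis, with z measured from that loop.
Loop 1 (z = 0.0598 m): B₁ = 7.47×10⁻⁶ T. Loop 2 (z = 0.0952 m): B₂ = 3.60×10⁻⁶ T.
The fields add: B = B₁ + B₂ = 1.11×10⁻⁵ T.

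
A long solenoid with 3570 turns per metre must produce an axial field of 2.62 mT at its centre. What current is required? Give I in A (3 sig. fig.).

Inside a long solenoid B = μ₀nI with n = 3570 m⁻¹, so I = B/(μ₀n).
I = 2.62×10⁻³ / (4π×10⁻⁷ × 3570) = 0.584 A.

I ≈ 0.584 A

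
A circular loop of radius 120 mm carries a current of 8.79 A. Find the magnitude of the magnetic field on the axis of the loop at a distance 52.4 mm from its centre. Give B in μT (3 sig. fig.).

On the axis of a circular loop, B = μ₀IR² / [2(R²+z²)^(3/2)].
R² + z² = (0.12)² + (0.0524)² = 0.01715 m², and (R²+z²)^(3/2) = 2.25×10⁻³ m³.
B = (4π×10⁻⁷ × 8.79 × 0.0144) / (2 × 2.25×10⁻³) = 3.54×10⁻⁵ T.

B ≈ 35.4 μT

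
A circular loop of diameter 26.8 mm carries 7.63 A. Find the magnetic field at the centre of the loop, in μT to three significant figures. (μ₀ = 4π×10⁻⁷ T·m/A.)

At the centre of a circular loop the Biot–Savart law gives B = μ₀I/(2R) (so R = 0.0134 m).
B = (4π×10⁻⁷ × 7.63) / (2 × 0.0134) = 3.58×10⁻⁴ T.

B ≈ 358 μT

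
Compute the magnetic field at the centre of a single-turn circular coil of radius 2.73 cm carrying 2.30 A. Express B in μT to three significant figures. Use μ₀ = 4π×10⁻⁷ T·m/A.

B ≈ 52.9 μT

At the centre of a circular loop the Biot–Savart law gives B = μ₀I/(2R).
B = (4π×10⁻⁷ × 2.30) / (2 × 0.0273) = 5.29×10⁻⁵ T.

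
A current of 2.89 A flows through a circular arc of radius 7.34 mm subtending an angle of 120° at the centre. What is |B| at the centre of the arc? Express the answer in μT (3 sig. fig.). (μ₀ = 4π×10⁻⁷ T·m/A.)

B ≈ 82.5 μT

The Biot–Savart field of a circular arc at its centre is B = μ₀Iφ/(4πR), with φ = 2.094 rad.
B = (4π×10⁻⁷ × 2.89 × 2.094) / (4π × 0.00734) = 8.25×10⁻⁵ T.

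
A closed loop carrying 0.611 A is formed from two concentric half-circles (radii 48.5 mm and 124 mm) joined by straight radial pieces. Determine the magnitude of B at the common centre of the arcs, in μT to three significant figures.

The radial connectors point toward the centre, so dl × r̂ = 0 and they contribute nothing.
Each semicircle gives μ₀I/(4R): inner arc 3.96×10⁻⁶ T, outer arc 1.55×10⁻⁶ T.
The two arcs carry current in opposite angular senses, so their fields oppose: B = |3.96×10⁻⁶ − 1.55×10⁻⁶| = 2.41×10⁻⁶ T.

B ≈ 2.41 μT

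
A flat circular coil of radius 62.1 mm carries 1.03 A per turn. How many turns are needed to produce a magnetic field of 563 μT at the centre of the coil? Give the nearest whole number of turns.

N = 54

For an N-turn coil, B = Nμ₀I/(2R). A single turn gives B₁ = 1.04×10⁻⁵ T with R = 0.0621 m.
N = B/B₁ = 5.63×10⁻⁴ / 1.04×10⁻⁵ = 54.02.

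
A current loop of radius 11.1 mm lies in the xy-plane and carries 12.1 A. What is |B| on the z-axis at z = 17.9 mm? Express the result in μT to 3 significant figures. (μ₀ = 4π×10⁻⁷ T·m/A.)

On the axis of a circular loop, B = μ₀IR² / [2(R²+z²)^(3/2)].
R² + z² = (0.0111)² + (0.0179)² = 0.0004436 m², and (R²+z²)^(3/2) = 9.34×10⁻⁶ m³.
B = (4π×10⁻⁷ × 12.1 × 0.0001232) / (2 × 9.34×10⁻⁶) = 1.00×10⁻⁴ T.

B ≈ 100 μT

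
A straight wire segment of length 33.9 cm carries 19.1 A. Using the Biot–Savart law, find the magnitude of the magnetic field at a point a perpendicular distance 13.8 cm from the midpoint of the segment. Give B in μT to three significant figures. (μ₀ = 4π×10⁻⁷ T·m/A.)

For a finite straight segment, B = (μ₀I/4πd)(sinθ₁ + sinθ₂), where θ₁, θ₂ are the angles from the perpendicular to each end.
The perpendicular from the point meets the wire at its midpoint, so each end is L/2 = 0.1695 m away along the wire.
sinθ₁ = 0.1695/√(0.1695²+0.138²) = 0.7755; sinθ₂ = 0.1695/√(0.1695²+0.138²) = 0.7755.
B = (4π×10⁻⁷ × 19.1) / (4π × 0.138) × (0.7755 + 0.7755) = 2.15×10⁻⁵ T.

B ≈ 21.5 μT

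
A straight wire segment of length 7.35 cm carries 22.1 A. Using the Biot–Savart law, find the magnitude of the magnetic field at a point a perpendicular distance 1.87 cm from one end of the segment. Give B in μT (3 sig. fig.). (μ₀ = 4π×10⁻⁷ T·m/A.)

For a finite straight segment, B = (μ₀I/4πd)(sinθ₁ + sinθ₂), where θ₁, θ₂ are the angles from the perpendicular to each end.
The perpendicular foot is at one end, so the two end-offsets along the wire are 0 and L = 0.0735 m.
sinθ₁ = 0/√(0²+0.0187²) = 0.0000; sinθ₂ = 0.0735/√(0.0735²+0.0187²) = 0.9691.
B = (4π×10⁻⁷ × 22.1) / (4π × 0.0187) × (0.0000 + 0.9691) = 1.15×10⁻⁴ T.

B ≈ 115 μT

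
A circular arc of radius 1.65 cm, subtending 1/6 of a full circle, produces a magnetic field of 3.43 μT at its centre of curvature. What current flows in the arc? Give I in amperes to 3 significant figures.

I ≈ 0.540 A

For a circular arc, B = μ₀Iφ/(4πR) with φ in radians; here φ = 1.047 rad.
So I = 4πRB/(μ₀φ) = 4π × 0.0165 × 3.43×10⁻⁶ / (4π×10⁻⁷ × 1.047) = 0.540 A.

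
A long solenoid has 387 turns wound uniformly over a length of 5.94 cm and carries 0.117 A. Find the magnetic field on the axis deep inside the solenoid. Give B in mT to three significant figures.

B ≈ 0.958 mT

Inside a long solenoid, B = μ₀nI with n = 6515 turns/m.
B = 4π×10⁻⁷ × 6515 × 0.117 = 9.58×10⁻⁴ T.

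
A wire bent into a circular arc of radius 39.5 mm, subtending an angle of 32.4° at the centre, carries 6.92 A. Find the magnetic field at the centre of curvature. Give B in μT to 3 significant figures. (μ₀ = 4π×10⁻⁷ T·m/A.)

The Biot–Savart field of a circular arc at its centre is B = μ₀Iφ/(4πR), with φ = 0.5655 rad.
B = (4π×10⁻⁷ × 6.92 × 0.5655) / (4π × 0.0395) = 9.91×10⁻⁶ T.

B ≈ 9.91 μT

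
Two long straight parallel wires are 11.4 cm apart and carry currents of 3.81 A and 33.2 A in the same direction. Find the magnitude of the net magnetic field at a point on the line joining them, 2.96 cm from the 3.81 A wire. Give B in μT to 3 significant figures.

B ≈ 52.9 μT

Each long wire gives B = μ₀I/(2πd). Distances are d₁ = 0.0296 m and d₂ = 0.0844 m.
B₁ = 2.57×10⁻⁵ T, B₂ = 7.87×10⁻⁵ T.
Between parallel currents the two contributions point in opposite directions, so they subtract. B = |B₁ − B₂| = |2.57×10⁻⁵ − 7.87×10⁻⁵| = 5.29×10⁻⁵ T.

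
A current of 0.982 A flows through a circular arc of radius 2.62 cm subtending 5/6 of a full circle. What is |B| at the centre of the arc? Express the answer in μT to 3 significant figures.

The Biot–Savart field of a circular arc at its centre is B = μ₀Iφ/(4πR), with φ = 5.236 rad.
B = (4π×10⁻⁷ × 0.982 × 5.236) / (4π × 0.0262) = 1.96×10⁻⁵ T.

B ≈ 19.6 μT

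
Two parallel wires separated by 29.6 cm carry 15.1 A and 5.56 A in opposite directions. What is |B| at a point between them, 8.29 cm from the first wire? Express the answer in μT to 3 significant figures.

B ≈ 41.6 μT

Each long wire gives B = μ₀I/(2πd). Distances are d₁ = 0.0829 m and d₂ = 0.2131 m.
B₁ = 3.64×10⁻⁵ T, B₂ = 5.22×10⁻⁶ T.
Between antiparallel currents both contributions point the same way, so they add. B = B₁ + B₂ = 3.64×10⁻⁵ + 5.22×10⁻⁶ = 4.16×10⁻⁵ T.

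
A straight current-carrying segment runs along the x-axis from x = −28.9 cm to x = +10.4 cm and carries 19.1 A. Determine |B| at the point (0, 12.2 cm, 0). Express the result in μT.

B ≈ 24.6 μT

For a finite straight segment, B = (μ₀I/4πd)(sinθ₁ + sinθ₂), where θ₁, θ₂ are the angles from the perpendicular to each end.
The perpendicular distance is d = 0.122 m; the end-offsets along the wire are a = 0.289 m and b = 0.104 m.
sinθ₁ = 0.289/√(0.289²+0.122²) = 0.9213; sinθ₂ = 0.104/√(0.104²+0.122²) = 0.6487.
B = (4π×10⁻⁷ × 19.1) / (4π × 0.122) × (0.9213 + 0.6487) = 2.46×10⁻⁵ T.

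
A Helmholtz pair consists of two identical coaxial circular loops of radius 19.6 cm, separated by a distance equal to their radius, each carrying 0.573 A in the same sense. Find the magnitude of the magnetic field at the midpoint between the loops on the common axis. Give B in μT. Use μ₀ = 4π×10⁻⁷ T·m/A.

Each loop contributes B = μ₀IR²/[2(R²+z²)^(3/2)] on the axis, with z measured from that loop.
Loop 1 (z = 0.098 m): B₁ = 1.31×10⁻⁶ T. Loop 2 (z = 0.098 m): B₂ = 1.31×10⁻⁶ T.
The fields add: B = B₁ + B₂ = 2.63×10⁻⁶ T.

B ≈ 2.63 μT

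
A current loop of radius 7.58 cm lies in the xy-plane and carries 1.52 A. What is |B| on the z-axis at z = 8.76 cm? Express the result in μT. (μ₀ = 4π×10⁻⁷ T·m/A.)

B ≈ 3.53 μT

On the axis of a circular loop, B = μ₀IR² / [2(R²+z²)^(3/2)].
R² + z² = (0.0758)² + (0.0876)² = 0.01342 m², and (R²+z²)^(3/2) = 1.55×10⁻³ m³.
B = (4π×10⁻⁷ × 1.52 × 0.005746) / (2 × 1.55×10⁻³) = 3.53×10⁻⁶ T.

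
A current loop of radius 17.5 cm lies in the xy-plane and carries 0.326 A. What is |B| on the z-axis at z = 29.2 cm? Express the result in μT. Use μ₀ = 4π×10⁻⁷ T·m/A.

B ≈ 0.159 μT

On the axis of a circular loop, B = μ₀IR² / [2(R²+z²)^(3/2)].
R² + z² = (0.175)² + (0.292)² = 0.1159 m², and (R²+z²)^(3/2) = 3.95×10⁻² m³.
B = (4π×10⁻⁷ × 0.326 × 0.03063) / (2 × 3.95×10⁻²) = 1.59×10⁻⁷ T.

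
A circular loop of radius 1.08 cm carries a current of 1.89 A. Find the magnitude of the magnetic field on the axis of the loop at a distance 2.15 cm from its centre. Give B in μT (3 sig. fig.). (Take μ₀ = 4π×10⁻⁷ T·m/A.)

B ≈ 9.94 μT

On the axis of a circular loop, B = μ₀IR² / [2(R²+z²)^(3/2)].
R² + z² = (0.0108)² + (0.0215)² = 0.0005789 m², and (R²+z²)^(3/2) = 1.39×10⁻⁵ m³.
B = (4π×10⁻⁷ × 1.89 × 0.0001166) / (2 × 1.39×10⁻⁵) = 9.94×10⁻⁶ T.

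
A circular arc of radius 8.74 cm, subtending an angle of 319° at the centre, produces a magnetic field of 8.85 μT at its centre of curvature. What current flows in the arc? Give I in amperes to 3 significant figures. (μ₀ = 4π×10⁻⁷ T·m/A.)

I ≈ 1.39 A

For a circular arc, B = μ₀Iφ/(4πR) with φ in radians; here φ = 5.568 rad.
So I = 4πRB/(μ₀φ) = 4π × 0.0874 × 8.85×10⁻⁶ / (4π×10⁻⁷ × 5.568) = 1.39 A.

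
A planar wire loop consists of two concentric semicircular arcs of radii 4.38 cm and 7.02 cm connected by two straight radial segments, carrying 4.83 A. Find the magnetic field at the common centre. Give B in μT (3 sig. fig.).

B ≈ 13.0 μT

The radial connectors point toward the centre, so dl × r̂ = 0 and they contribute nothing.
Each semicircle gives μ₀I/(4R): inner arc 3.46×10⁻⁵ T, outer arc 2.16×10⁻⁵ T.
The two arcs carry current in opposite angular senses, so their fields oppose: B = |3.46×10⁻⁵ − 2.16×10⁻⁵| = 1.30×10⁻⁵ T.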